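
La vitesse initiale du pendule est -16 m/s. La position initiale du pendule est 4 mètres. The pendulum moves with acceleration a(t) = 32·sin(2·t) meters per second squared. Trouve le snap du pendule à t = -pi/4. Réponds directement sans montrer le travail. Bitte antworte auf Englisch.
s(-pi/4) = 128.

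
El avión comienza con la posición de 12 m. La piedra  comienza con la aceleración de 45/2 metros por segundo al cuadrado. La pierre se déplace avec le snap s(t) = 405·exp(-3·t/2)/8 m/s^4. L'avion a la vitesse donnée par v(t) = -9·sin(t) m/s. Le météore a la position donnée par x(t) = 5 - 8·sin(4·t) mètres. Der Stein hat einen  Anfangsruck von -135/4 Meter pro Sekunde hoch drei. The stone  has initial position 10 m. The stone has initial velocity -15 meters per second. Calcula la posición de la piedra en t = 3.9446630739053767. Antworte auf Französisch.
Nous devons intégrer notre équation du snap s(t) = 405·exp(-3·t/2)/8 4 fois. La primitive du snap est le jerk. En utilisant j(0) = -135/4, nous obtenons j(t) = -135·exp(-3·t/2)/4. En prenant ∫j(t)dt et en appliquant a(0) = 45/2, nous trouvons a(t) = 45·exp(-3·t/2)/2. L'intégrale de l'accélération est la vitesse. En utilisant v(0) = -15, nous obtenons v(t) = -15·exp(-3·t/2). En prenant ∫v(t)dt et en appliquant x(0) = 10, nous trouvons x(t) = 10·exp(-3·t/2). En utilisant x(t) = 10·exp(-3·t/2) et en substituant t = 3.9446630739053767, nous trouvons x = 0.0269328238741989.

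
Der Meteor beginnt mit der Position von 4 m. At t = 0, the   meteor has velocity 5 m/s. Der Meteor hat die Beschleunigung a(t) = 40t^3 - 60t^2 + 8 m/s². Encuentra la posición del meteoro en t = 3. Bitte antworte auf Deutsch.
Wir müssen das Integral unserer Gleichung für die Beschleunigung a(t) = 40·t^3 - 60·t^2 + 8 2-mal finden. Durch Integration von der Beschleunigung und Verwendung der Anfangsbedingung v(0) = 5, erhalten wir v(t) = 10·t^4 - 20·t^3 + 8·t + 5. Das Integral von der Geschwindigkeit ist die Position. Mit x(0) = 4 erhalten wir x(t) = 2·t^5 - 5·t^4 + 4·t^2 + 5·t + 4. Aus der Gleichung für die Position x(t) = 2·t^5 - 5·t^4 + 4·t^2 + 5·t + 4, setzen wir t = 3 ein und erhalten x = 136.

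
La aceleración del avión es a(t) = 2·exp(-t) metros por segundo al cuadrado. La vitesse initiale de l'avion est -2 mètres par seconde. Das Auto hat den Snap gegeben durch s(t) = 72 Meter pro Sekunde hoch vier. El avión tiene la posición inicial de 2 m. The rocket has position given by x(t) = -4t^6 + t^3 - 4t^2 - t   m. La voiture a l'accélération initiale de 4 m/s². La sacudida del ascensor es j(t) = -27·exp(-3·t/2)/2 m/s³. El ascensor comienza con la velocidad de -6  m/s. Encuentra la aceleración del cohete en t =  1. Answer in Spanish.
Partiendo de la posición x(t) = -4·t^6 + t^3 - 4·t^2 - t, tomamos 2 derivadas. Derivando la posición, obtenemos la velocidad: v(t) = -24·t^5 + 3·t^2 - 8·t - 1. La derivada de la velocidad da la aceleración: a(t) = -120·t^4 + 6·t - 8. Usando a(t) = -120·t^4 + 6·t - 8 y sustituyendo t = 1, encontramos a = -122.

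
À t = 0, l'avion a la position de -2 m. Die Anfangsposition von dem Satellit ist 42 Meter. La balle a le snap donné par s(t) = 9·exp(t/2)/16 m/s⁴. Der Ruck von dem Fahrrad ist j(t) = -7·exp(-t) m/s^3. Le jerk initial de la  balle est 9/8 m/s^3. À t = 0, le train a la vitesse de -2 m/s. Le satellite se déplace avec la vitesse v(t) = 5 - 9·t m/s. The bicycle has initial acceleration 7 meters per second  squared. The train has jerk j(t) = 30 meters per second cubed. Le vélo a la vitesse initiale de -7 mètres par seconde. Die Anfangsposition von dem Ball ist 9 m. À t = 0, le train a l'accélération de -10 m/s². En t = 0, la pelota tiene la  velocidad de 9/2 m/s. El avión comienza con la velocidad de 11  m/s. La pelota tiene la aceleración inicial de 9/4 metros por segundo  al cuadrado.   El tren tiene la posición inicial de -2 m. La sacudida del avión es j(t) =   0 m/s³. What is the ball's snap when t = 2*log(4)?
Using s(t) = 9·exp(t/2)/16 and substituting t = 2*log(4), we find s = 9/4.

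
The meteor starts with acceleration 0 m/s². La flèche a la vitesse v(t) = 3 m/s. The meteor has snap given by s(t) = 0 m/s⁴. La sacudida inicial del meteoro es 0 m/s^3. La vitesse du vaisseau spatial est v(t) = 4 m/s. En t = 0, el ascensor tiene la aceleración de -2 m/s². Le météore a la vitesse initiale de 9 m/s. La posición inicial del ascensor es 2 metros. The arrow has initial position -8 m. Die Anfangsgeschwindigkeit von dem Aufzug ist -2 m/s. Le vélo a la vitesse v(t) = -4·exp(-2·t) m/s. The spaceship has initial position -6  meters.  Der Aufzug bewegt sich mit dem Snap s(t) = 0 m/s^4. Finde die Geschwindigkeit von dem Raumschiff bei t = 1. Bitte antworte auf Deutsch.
Aus der Gleichung für die Geschwindigkeit v(t) = 4, setzen wir t = 1 ein und erhalten v = 4.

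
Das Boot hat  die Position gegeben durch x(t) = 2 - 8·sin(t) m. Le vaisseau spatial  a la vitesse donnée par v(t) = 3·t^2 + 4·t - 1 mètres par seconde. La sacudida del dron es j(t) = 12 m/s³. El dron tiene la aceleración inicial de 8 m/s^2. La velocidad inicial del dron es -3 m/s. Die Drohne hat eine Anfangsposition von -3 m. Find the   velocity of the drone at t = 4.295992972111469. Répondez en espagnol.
Para resolver esto, necesitamos tomar 2 integrales de nuestra ecuación de la sacudida j(t) = 12. La integral de la sacudida es la aceleración. Usando a(0) = 8, obtenemos a(t) = 12·t + 8. Integrando la aceleración y usando la condición inicial v(0) = -3, obtenemos v(t) = 6·t^2 + 8·t - 3. De la ecuación de la velocidad v(t) = 6·t^2 + 8·t - 3, sustituimos t = 4.295992972111469 para obtener v = 142.101277475479.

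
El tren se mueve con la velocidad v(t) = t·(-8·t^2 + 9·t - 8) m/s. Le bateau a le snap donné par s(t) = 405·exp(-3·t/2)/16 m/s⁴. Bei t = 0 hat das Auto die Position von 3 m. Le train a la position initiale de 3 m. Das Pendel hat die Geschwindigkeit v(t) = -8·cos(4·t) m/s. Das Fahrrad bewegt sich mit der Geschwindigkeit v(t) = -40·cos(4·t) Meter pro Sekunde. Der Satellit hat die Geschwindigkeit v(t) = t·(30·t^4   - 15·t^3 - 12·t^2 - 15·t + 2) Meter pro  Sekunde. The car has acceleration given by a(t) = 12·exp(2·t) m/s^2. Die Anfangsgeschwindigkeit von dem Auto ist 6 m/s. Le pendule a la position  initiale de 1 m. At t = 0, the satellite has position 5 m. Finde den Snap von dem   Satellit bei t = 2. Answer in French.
Nous devons dériver notre équation de la vitesse v(t) = t·(30·t^4 - 15·t^3 - 12·t^2 - 15·t + 2) 3 fois. La dérivée de la vitesse donne l'accélération: a(t) = 30·t^4 - 15·t^3 - 12·t^2 + t·(120·t^3 - 45·t^2 - 24·t - 15) - 15·t + 2. En prenant d/dt de a(t), nous trouvons j(t) = 240·t^3 - 90·t^2 + t·(360·t^2 - 90·t - 24) - 48·t - 30. En dérivant le jerk, nous obtenons le snap: s(t) = 1080·t^2 + t·(720·t - 90) - 270·t - 72. En utilisant s(t) = 1080·t^2 + t·(720·t - 90) - 270·t - 72 et en substituant t = 2, nous trouvons s = 6408.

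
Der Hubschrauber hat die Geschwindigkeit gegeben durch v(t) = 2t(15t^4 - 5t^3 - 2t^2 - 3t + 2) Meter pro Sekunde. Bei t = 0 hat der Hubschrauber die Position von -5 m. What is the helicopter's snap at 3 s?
Starting from velocity v(t) = 2·t·(15·t^4 - 5·t^3 - 2·t^2 - 3·t + 2), we take 3 derivatives. Differentiating velocity, we get acceleration: a(t) = 30·t^4 - 10·t^3 - 4·t^2 + 2·t·(60·t^3 - 15·t^2 - 4·t - 3) - 6·t + 4. Taking d/dt of a(t), we find j(t) = 240·t^3 - 60·t^2 + 2·t·(180·t^2 - 30·t - 4) - 16·t - 12. The derivative of jerk gives snap: s(t) = 1080·t^2 + 2·t·(360·t - 30) - 180·t - 24. From the given snap equation s(t) = 1080·t^2 + 2·t·(360·t - 30) - 180·t - 24, we substitute t = 3 to get s = 15456.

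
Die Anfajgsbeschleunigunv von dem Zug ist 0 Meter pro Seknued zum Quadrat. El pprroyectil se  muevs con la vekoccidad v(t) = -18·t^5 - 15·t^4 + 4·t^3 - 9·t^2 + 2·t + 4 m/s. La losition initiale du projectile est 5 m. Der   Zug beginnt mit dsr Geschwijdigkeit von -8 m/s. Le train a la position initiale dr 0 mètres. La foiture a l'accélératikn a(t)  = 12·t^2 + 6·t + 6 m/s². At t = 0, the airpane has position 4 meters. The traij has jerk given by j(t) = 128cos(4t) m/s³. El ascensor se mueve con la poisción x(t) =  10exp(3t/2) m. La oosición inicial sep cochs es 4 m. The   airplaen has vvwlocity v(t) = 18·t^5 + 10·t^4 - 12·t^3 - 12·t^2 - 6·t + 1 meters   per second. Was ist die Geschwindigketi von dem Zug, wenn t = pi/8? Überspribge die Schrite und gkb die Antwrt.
v(pi/8) = 0.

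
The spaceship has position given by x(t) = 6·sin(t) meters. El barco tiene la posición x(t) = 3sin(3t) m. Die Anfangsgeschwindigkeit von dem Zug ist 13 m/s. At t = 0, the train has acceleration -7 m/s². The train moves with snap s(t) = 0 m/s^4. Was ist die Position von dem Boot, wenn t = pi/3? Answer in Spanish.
Tenemos la posición x(t) = 3·sin(3·t). Sustituyendo t = pi/3: x(pi/3) = 0.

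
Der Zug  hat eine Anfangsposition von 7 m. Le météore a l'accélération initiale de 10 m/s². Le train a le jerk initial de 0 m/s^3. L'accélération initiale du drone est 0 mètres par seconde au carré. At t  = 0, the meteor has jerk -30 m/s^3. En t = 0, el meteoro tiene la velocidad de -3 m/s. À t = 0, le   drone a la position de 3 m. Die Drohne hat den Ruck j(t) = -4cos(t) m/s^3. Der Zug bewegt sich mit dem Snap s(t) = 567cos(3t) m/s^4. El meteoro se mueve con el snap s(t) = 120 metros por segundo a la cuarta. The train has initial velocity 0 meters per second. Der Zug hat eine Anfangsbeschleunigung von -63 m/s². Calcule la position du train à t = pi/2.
Nous devons trouver l'intégrale de notre équation du snap s(t) = 567·cos(3·t) 4 fois. L'intégrale du snap, avec j(0) = 0, donne le jerk: j(t) = 189·sin(3·t). En intégrant le jerk et en utilisant la condition initiale a(0) = -63, nous obtenons a(t) = -63·cos(3·t). La primitive de l'accélération, avec v(0) = 0, donne la vitesse: v(t) = -21·sin(3·t). La primitive de la vitesse est la position. En utilisant x(0) = 7, nous obtenons x(t) = 7·cos(3·t). En utilisant x(t) = 7·cos(3·t) et en substituant t = pi/2, nous trouvons x = 0.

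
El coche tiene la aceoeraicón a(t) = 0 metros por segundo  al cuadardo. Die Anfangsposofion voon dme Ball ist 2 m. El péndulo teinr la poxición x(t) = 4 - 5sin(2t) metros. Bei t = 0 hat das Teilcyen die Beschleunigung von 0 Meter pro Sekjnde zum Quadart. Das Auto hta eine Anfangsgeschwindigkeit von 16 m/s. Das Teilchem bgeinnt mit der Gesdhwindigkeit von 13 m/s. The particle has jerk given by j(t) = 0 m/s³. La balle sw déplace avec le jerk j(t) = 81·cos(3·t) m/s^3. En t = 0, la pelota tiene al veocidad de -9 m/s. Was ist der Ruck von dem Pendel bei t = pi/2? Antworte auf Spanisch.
Partiendo de la posición x(t) = 4 - 5·sin(2·t), tomamos 3 derivadas. La derivada de la posición da la velocidad: v(t) = -10·cos(2·t). La derivada de la velocidad da la aceleración: a(t) = 20·sin(2·t). Derivando la aceleración, obtenemos la sacudida: j(t) = 40·cos(2·t). De la ecuación de la sacudida j(t) = 40·cos(2·t), sustituimos t = pi/2 para obtener j = -40.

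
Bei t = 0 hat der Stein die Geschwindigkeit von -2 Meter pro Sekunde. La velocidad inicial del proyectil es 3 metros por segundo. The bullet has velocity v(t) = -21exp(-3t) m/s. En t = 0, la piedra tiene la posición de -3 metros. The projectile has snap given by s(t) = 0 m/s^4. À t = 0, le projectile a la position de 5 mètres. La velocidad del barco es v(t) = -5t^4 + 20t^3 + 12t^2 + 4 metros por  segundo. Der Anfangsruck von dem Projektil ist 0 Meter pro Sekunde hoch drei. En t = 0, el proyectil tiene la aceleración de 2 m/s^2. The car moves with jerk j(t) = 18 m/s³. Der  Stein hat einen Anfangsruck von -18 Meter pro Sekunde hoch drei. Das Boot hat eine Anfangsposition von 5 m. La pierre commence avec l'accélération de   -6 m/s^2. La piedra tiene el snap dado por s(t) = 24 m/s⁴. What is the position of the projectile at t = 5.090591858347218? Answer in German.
Wir müssen unsere Gleichung für den Snap s(t) = 0 4-mal integrieren. Die Stammfunktion von dem Snap, mit j(0) = 0, ergibt den Ruck: j(t) = 0. Das Integral von dem Ruck ist die Beschleunigung. Mit a(0) = 2 erhalten wir a(t) = 2. Durch Integration von der Beschleunigung und Verwendung der Anfangsbedingung v(0) = 3, erhalten wir v(t) = 2·t + 3. Das Integral von der Geschwindigkeit ist die Position. Mit x(0) = 5 erhalten wir x(t) = t^2 + 3·t + 5. Mit x(t) = t^2 + 3·t + 5 und Einsetzen von t = 5.090591858347218, finden wir x = 46.1859010433126.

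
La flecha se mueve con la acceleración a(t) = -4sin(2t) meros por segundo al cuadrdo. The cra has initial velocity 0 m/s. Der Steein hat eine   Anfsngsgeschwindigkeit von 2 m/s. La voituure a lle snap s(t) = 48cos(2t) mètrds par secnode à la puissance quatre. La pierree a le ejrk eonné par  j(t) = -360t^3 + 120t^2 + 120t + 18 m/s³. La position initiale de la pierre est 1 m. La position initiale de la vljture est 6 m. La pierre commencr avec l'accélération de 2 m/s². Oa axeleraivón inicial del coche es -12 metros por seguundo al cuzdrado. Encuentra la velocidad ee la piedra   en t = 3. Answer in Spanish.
Partiendo de la sacudida j(t) = -360·t^3 + 120·t^2 + 120·t + 18, tomamos 2 antiderivadas. Tomando ∫j(t)dt y aplicando a(0) = 2, encontramos a(t) = -90·t^4 + 40·t^3 + 60·t^2 + 18·t + 2. Tomando ∫a(t)dt y aplicando v(0) = 2, encontramos v(t) = -18·t^5 + 10·t^4 + 20·t^3 + 9·t^2 + 2·t + 2. Usando v(t) = -18·t^5 + 10·t^4 + 20·t^3 + 9·t^2 + 2·t + 2 y sustituyendo t = 3, encontramos v = -2935.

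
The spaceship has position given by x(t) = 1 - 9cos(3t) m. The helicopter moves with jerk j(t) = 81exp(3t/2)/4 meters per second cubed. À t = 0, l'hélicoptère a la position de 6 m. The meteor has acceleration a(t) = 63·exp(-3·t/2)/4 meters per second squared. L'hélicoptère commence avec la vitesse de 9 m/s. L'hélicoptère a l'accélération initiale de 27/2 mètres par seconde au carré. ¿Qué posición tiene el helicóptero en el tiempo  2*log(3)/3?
Partiendo de la sacudida j(t) = 81·exp(3·t/2)/4, tomamos 3 antiderivadas. Tomando ∫j(t)dt y aplicando a(0) = 27/2, encontramos a(t) = 27·exp(3·t/2)/2. La integral de la aceleración, con v(0) = 9, da la velocidad: v(t) = 9·exp(3·t/2). La antiderivada de la velocidad es la posición. Usando x(0) = 6, obtenemos x(t) = 6·exp(3·t/2). Usando x(t) = 6·exp(3·t/2) y sustituyendo t = 2*log(3)/3, encontramos x = 18.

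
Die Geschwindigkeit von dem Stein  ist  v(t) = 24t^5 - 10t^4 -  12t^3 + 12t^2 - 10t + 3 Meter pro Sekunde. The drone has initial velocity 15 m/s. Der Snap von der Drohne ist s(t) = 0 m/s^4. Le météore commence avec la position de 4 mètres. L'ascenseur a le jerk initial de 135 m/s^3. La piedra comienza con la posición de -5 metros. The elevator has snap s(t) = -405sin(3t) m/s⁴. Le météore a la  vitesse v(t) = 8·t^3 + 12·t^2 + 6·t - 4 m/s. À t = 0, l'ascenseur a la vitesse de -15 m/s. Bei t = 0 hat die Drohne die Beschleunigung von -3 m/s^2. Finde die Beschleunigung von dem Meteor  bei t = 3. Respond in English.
Starting from velocity v(t) = 8·t^3 + 12·t^2 + 6·t - 4, we take 1 derivative. The derivative of velocity gives acceleration: a(t) = 24·t^2 + 24·t + 6. From the given acceleration equation a(t) = 24·t^2 + 24·t + 6, we substitute t = 3 to get a = 294.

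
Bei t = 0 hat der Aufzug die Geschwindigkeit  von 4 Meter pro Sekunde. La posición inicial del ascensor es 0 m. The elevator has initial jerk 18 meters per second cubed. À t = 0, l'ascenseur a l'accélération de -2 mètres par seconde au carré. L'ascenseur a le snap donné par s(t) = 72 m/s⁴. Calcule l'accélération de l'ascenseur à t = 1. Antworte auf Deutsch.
Ausgehend von dem Snap s(t) = 72, nehmen wir 2 Integrale. Die Stammfunktion von dem Snap, mit j(0) = 18, ergibt den Ruck: j(t) = 72·t + 18. Mit ∫j(t)dt und Anwendung von a(0) = -2, finden wir a(t) = 36·t^2 + 18·t - 2. Wir haben die Beschleunigung a(t) = 36·t^2 + 18·t - 2. Durch Einsetzen von t = 1: a(1) = 52.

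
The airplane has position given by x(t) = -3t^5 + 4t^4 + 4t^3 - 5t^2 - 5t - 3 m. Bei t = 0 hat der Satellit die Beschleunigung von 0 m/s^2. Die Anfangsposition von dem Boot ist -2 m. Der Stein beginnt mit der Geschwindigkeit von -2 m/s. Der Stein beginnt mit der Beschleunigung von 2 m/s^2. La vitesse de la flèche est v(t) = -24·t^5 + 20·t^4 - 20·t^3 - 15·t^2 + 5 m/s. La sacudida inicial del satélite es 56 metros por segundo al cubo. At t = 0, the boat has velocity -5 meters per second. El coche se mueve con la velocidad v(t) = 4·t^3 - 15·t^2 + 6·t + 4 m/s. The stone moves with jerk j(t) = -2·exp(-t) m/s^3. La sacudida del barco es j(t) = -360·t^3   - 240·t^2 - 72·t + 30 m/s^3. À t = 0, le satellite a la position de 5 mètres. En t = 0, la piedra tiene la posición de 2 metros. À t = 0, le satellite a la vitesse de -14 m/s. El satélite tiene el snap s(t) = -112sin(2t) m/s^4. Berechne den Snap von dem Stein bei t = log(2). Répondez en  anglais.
We must differentiate our jerk equation j(t) = -2·exp(-t) 1 time. Taking d/dt of j(t), we find s(t) = 2·exp(-t). We have snap s(t) = 2·exp(-t). Substituting t = log(2): s(log(2)) = 1.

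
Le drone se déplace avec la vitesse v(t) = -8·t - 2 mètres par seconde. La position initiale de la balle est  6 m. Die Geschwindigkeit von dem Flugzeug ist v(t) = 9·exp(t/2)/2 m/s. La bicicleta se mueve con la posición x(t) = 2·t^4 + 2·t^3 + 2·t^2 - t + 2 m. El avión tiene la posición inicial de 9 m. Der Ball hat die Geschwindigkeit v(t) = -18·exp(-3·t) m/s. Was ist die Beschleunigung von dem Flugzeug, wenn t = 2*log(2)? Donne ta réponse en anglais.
To solve this, we need to take 1 derivative of our velocity equation v(t) = 9·exp(t/2)/2. Differentiating velocity, we get acceleration: a(t) = 9·exp(t/2)/4. We have acceleration a(t) = 9·exp(t/2)/4. Substituting t = 2*log(2): a(2*log(2)) = 9/2.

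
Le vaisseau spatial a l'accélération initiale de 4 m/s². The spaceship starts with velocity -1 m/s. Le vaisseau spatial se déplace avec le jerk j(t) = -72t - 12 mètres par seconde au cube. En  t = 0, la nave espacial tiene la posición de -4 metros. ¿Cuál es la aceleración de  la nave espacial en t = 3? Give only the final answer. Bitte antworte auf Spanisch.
La respuesta es -356.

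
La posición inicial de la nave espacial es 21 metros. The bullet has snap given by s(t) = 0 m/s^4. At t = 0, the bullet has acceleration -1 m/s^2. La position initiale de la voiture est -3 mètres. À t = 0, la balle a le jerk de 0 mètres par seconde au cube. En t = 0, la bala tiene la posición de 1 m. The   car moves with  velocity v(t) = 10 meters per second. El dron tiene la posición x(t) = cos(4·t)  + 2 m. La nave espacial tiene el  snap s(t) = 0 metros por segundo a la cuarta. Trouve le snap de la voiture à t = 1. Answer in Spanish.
Partiendo de la velocidad v(t) = 10, tomamos 3 derivadas. La derivada de la velocidad da la aceleración: a(t) = 0. La derivada de la aceleración da la sacudida: j(t) = 0. La derivada de la sacudida da el snap: s(t) = 0. De la ecuación del snap s(t) = 0, sustituimos t = 1 para obtener s = 0.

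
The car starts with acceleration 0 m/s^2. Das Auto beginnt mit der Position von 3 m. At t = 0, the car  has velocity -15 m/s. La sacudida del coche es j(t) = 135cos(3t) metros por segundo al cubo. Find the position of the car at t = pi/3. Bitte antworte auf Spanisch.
Debemos encontrar la antiderivada de nuestra ecuación de la sacudida j(t) = 135·cos(3·t) 3 veces. La integral de la sacudida, con a(0) = 0, da la aceleración: a(t) = 45·sin(3·t). La antiderivada de la aceleración es la velocidad. Usando v(0) = -15, obtenemos v(t) = -15·cos(3·t). Tomando ∫v(t)dt y aplicando x(0) = 3, encontramos x(t) = 3 - 5·sin(3·t). Usando x(t) = 3 - 5·sin(3·t) y sustituyendo t = pi/3, encontramos x = 3.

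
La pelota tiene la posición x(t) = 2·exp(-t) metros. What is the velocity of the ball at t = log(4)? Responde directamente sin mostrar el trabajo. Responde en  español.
La respuesta es -1/2.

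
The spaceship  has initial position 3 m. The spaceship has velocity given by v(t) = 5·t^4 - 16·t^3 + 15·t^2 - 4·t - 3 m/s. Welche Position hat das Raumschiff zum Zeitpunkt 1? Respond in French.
Pour résoudre ceci, nous devons prendre 1 intégrale de notre équation de la vitesse v(t) = 5·t^4 - 16·t^3 + 15·t^2 - 4·t - 3. La primitive de la vitesse est la position. En utilisant x(0) = 3, nous obtenons x(t) = t^5 - 4·t^4 + 5·t^3 - 2·t^2 - 3·t + 3. Nous avons la position x(t) = t^5 - 4·t^4 + 5·t^3 - 2·t^2 - 3·t + 3. En substituant t = 1: x(1) = 0.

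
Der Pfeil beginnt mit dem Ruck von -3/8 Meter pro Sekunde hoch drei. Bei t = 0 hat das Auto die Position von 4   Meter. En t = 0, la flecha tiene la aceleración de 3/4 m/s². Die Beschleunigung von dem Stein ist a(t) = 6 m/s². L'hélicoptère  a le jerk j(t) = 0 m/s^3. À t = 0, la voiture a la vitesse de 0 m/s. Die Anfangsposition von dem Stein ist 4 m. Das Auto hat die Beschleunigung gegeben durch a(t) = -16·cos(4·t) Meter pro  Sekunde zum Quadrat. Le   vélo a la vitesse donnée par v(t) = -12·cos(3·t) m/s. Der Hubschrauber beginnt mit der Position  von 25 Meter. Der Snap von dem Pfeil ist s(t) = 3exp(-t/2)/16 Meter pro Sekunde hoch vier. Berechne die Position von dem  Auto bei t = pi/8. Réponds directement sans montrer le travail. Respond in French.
x(pi/8) = 3.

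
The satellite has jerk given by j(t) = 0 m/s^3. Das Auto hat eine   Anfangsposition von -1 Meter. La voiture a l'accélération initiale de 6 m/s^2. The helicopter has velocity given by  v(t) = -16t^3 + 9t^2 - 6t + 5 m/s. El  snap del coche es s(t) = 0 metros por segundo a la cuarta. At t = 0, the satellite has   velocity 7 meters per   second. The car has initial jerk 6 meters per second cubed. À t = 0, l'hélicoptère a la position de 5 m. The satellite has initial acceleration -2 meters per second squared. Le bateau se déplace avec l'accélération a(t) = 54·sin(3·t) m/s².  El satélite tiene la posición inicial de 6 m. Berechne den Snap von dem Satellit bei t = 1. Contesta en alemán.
Ausgehend von dem Ruck j(t) = 0, nehmen wir 1 Ableitung. Mit d/dt von j(t) finden wir s(t) = 0. Mit s(t) = 0 und Einsetzen von t = 1, finden wir s = 0.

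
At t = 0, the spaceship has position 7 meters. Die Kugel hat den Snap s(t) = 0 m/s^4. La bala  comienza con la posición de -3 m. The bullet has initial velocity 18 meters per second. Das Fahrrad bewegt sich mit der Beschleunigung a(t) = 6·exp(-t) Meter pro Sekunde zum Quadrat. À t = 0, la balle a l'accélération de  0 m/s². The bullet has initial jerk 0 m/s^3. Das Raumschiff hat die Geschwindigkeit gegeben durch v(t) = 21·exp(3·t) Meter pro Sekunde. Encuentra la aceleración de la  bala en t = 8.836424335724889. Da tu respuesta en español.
Necesitamos integrar nuestra ecuación del snap s(t) = 0 2 veces. La integral del snap es la sacudida. Usando j(0) = 0, obtenemos j(t) = 0. Tomando ∫j(t)dt y aplicando a(0) = 0, encontramos a(t) = 0. Usando a(t) = 0 y sustituyendo t = 8.836424335724889, encontramos a = 0.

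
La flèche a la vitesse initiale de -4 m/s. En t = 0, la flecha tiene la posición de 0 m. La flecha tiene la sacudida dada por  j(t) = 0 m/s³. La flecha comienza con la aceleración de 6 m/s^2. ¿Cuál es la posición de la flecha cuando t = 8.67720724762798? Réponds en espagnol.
Partiendo de la sacudida j(t) = 0, tomamos 3 antiderivadas. La antiderivada de la sacudida, con a(0) = 6, da la aceleración: a(t) = 6. La antiderivada de la aceleración, con v(0) = -4, da la velocidad: v(t) = 6·t - 4. La integral de la velocidad, con x(0) = 0, da la posición: x(t) = 3·t^2 - 4·t. Tenemos la posición x(t) = 3·t^2 - 4·t. Sustituyendo t = 8.67720724762798: x(8.67720724762798) = 191.172947864351.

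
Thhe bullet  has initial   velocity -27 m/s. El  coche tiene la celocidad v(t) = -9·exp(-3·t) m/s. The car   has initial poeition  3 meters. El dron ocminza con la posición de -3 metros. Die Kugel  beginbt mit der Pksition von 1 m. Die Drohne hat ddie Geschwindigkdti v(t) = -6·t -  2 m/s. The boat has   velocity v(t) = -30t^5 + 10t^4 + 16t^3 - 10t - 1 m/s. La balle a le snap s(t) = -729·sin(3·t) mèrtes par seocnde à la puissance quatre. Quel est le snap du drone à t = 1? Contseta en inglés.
Starting from velocity v(t) = -6·t - 2, we take 3 derivatives. The derivative of velocity gives acceleration: a(t) = -6. Differentiating acceleration, we get jerk: j(t) = 0. Differentiating jerk, we get snap: s(t) = 0. Using s(t) = 0 and substituting t = 1, we find s = 0.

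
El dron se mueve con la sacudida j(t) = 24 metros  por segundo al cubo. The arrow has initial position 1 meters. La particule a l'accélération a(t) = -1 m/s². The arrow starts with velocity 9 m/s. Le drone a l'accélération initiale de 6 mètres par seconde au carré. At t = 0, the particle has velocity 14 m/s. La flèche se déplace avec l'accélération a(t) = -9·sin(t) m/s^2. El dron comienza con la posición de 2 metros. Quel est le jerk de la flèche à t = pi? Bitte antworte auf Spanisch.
Partiendo de la aceleración a(t) = -9·sin(t), tomamos 1 derivada. Derivando la aceleración, obtenemos la sacudida: j(t) = -9·cos(t). De la ecuación de la sacudida j(t) = -9·cos(t), sustituimos t = pi para obtener j = 9.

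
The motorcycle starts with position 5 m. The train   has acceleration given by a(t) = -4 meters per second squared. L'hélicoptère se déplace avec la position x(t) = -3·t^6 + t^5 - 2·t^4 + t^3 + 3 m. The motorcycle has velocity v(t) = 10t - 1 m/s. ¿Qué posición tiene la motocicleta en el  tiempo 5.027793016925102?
Necesitamos integrar nuestra ecuación de la velocidad v(t) = 10·t - 1 1 vez. La antiderivada de la velocidad es la posición. Usando x(0) = 5, obtenemos x(t) = 5·t^2 - t + 5. Usando x(t) = 5·t^2 - t + 5 y sustituyendo t = 5.027793016925102, encontramos x = 126.365720088279.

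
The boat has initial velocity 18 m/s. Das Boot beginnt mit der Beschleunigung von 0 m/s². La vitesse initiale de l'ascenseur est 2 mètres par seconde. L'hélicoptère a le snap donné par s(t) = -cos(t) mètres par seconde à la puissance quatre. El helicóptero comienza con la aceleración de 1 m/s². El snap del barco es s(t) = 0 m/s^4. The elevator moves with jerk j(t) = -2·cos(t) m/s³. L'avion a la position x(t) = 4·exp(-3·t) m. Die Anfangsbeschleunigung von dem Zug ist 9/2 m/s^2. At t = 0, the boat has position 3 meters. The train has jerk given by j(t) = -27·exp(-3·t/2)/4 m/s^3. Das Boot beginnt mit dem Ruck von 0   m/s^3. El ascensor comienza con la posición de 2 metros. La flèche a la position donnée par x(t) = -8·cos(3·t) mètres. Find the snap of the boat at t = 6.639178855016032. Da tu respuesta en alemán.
Wir haben den Snap s(t) = 0. Durch Einsetzen von t = 6.639178855016032: s(6.639178855016032) = 0.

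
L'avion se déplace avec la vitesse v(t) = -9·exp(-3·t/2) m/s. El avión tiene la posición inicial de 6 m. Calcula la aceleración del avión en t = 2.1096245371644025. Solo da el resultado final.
a(2.1096245371644025) = 0.570211964176724.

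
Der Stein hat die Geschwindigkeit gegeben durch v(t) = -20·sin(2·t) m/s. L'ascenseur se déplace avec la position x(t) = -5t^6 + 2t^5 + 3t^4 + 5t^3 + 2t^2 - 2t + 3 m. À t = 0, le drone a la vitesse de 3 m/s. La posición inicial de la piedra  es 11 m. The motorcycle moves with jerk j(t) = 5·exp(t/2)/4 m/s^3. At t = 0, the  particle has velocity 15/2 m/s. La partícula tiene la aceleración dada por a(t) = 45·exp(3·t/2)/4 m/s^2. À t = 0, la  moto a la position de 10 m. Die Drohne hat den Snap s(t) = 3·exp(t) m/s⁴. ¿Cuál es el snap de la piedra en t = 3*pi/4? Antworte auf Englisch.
Starting from velocity v(t) = -20·sin(2·t), we take 3 derivatives. The derivative of velocity gives acceleration: a(t) = -40·cos(2·t). The derivative of acceleration gives jerk: j(t) = 80·sin(2·t). Differentiating jerk, we get snap: s(t) = 160·cos(2·t). Using s(t) = 160·cos(2·t) and substituting t = 3*pi/4, we find s = 0.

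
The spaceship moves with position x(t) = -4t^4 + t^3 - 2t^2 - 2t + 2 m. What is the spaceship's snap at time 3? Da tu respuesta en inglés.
To solve this, we need to take 4 derivatives of our position equation x(t) = -4·t^4 + t^3 - 2·t^2 - 2·t + 2. The derivative of position gives velocity: v(t) = -16·t^3 + 3·t^2 - 4·t - 2. The derivative of velocity gives acceleration: a(t) = -48·t^2 + 6·t - 4. Differentiating acceleration, we get jerk: j(t) = 6 - 96·t. Differentiating jerk, we get snap: s(t) = -96. We have snap s(t) = -96. Substituting t = 3: s(3) = -96.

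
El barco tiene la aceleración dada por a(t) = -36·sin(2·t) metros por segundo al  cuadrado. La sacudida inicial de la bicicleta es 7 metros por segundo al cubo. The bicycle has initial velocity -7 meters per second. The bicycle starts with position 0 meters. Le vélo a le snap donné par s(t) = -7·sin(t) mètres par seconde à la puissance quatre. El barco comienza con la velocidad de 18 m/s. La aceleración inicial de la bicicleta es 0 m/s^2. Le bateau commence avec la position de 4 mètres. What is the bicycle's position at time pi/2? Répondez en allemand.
Um dies zu lösen, müssen wir 4 Stammfunktionen unserer Gleichung für den Snap s(t) = -7·sin(t) finden. Das Integral von dem Snap, mit j(0) = 7, ergibt den Ruck: j(t) = 7·cos(t). Die Stammfunktion von dem Ruck ist die Beschleunigung. Mit a(0) = 0 erhalten wir a(t) = 7·sin(t). Die Stammfunktion von der Beschleunigung ist die Geschwindigkeit. Mit v(0) = -7 erhalten wir v(t) = -7·cos(t). Mit ∫v(t)dt und Anwendung von x(0) = 0, finden wir x(t) = -7·sin(t). Wir haben die Position x(t) = -7·sin(t). Durch Einsetzen von t = pi/2: x(pi/2) = -7.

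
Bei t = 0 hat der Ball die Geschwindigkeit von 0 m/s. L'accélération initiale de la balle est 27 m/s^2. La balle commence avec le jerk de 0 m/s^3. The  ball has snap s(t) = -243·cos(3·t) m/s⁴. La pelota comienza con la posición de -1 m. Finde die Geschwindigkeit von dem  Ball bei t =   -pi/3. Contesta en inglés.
We must find the integral of our snap equation s(t) = -243·cos(3·t) 3 times. Taking ∫s(t)dt and applying j(0) = 0, we find j(t) = -81·sin(3·t). Finding the integral of j(t) and using a(0) = 27: a(t) = 27·cos(3·t). The antiderivative of acceleration is velocity. Using v(0) = 0, we get v(t) = 9·sin(3·t). Using v(t) = 9·sin(3·t) and substituting t = -pi/3, we find v = 0.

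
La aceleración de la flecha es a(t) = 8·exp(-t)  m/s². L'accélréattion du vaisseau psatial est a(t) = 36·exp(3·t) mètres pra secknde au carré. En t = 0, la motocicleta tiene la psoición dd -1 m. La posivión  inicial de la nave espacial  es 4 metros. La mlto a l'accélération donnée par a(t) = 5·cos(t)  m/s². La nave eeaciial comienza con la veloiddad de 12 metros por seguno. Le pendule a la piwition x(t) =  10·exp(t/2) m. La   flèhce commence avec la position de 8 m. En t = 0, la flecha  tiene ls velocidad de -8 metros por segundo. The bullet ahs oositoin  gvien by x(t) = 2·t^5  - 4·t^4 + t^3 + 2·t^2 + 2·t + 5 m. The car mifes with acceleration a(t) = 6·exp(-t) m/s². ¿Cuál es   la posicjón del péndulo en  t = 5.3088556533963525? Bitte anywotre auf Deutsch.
Wir haben die Position x(t) = 10·exp(t/2). Durch Einsetzen von t = 5.3088556533963525: x(5.3088556533963525) = 142.168492301488.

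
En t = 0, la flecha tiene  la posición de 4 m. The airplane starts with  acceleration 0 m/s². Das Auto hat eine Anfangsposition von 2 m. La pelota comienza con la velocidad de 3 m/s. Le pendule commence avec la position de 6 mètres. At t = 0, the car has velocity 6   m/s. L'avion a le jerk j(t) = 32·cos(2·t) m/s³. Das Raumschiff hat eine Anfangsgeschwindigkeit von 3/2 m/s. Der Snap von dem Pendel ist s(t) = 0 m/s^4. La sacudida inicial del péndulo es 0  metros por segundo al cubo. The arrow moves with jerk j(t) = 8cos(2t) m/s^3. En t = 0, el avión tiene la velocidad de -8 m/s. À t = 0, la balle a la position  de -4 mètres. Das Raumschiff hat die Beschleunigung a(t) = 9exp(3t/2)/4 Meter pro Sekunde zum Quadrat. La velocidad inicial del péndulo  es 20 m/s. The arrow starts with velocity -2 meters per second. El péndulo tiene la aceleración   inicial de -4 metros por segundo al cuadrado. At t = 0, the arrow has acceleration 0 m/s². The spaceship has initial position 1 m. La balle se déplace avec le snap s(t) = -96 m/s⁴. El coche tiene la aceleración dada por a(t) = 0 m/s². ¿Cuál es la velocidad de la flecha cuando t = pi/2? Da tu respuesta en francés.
En partant du jerk j(t) = 8·cos(2·t), nous prenons 2 primitives. L'intégrale du jerk est l'accélération. En utilisant a(0) = 0, nous obtenons a(t) = 4·sin(2·t). En prenant ∫a(t)dt et en appliquant v(0) = -2, nous trouvons v(t) = -2·cos(2·t). En utilisant v(t) = -2·cos(2·t) et en substituant t = pi/2, nous trouvons v = 2.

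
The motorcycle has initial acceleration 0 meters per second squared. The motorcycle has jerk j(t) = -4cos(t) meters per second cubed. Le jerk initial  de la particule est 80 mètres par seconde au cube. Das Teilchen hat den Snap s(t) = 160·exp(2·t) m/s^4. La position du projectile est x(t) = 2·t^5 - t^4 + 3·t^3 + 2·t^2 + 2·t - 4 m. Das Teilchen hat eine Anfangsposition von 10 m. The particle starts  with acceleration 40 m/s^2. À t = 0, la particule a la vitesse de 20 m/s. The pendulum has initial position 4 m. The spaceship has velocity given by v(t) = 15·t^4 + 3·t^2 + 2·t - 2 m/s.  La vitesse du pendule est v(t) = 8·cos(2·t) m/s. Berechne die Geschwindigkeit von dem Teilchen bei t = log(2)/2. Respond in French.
En partant du snap s(t) = 160·exp(2·t), nous prenons 3 primitives. En prenant ∫s(t)dt et en appliquant j(0) = 80, nous trouvons j(t) = 80·exp(2·t). En intégrant le jerk et en utilisant la condition initiale a(0) = 40, nous obtenons a(t) = 40·exp(2·t). La primitive de l'accélération est la vitesse. En utilisant v(0) = 20, nous obtenons v(t) = 20·exp(2·t). En utilisant v(t) = 20·exp(2·t) et en substituant t = log(2)/2, nous trouvons v = 40.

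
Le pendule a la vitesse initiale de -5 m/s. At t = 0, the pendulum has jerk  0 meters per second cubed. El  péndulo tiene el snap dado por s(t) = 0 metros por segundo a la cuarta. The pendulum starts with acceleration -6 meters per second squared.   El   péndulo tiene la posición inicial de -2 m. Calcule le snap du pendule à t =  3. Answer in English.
We have snap s(t) = 0. Substituting t = 3: s(3) = 0.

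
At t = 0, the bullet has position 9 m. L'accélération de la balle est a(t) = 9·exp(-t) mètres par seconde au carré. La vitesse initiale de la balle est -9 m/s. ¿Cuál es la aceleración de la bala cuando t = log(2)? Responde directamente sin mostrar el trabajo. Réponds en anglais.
a(log(2)) = 9/2.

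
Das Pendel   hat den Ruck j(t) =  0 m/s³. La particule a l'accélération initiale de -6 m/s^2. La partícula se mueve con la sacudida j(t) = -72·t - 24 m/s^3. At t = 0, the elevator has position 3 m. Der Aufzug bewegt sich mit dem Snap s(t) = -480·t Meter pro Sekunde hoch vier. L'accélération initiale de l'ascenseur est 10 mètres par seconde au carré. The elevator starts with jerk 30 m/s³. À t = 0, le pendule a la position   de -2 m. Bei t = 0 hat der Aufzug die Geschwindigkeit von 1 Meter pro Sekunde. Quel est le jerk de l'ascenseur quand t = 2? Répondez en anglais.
Starting from snap s(t) = -480·t, we take 1 antiderivative. The integral of snap is jerk. Using j(0) = 30, we get j(t) = 30 - 240·t^2. From the given jerk equation j(t) = 30 - 240·t^2, we substitute t = 2 to get j = -930.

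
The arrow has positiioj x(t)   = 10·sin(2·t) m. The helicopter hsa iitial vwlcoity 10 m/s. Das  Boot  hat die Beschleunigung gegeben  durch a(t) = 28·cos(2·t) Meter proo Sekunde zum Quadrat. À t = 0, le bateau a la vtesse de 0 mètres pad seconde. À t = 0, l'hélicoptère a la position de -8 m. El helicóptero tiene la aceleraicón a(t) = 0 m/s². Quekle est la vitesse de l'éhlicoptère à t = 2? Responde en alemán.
Ausgehend von der Beschleunigung a(t) = 0, nehmen wir 1 Stammfunktion. Das Integral von der Beschleunigung ist die Geschwindigkeit. Mit v(0) = 10 erhalten wir v(t) = 10. Aus der Gleichung für die Geschwindigkeit v(t) = 10, setzen wir t = 2 ein und erhalten v = 10.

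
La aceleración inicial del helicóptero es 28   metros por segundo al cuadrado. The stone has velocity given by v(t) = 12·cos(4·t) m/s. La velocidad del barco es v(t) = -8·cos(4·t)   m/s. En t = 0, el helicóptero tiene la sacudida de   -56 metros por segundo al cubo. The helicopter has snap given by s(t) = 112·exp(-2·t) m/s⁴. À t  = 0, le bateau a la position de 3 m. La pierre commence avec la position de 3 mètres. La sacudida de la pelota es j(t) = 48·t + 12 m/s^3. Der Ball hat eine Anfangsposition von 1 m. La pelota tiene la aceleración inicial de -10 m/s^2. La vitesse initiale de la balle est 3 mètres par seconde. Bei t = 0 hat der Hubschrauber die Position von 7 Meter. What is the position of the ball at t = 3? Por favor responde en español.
Debemos encontrar la antiderivada de nuestra ecuación de la sacudida j(t) = 48·t + 12 3 veces. La antiderivada de la sacudida, con a(0) = -10, da la aceleración: a(t) = 24·t^2 + 12·t - 10. Tomando ∫a(t)dt y aplicando v(0) = 3, encontramos v(t) = 8·t^3 + 6·t^2 - 10·t + 3. Integrando la velocidad y usando la condición inicial x(0) = 1, obtenemos x(t) = 2·t^4 + 2·t^3 - 5·t^2 + 3·t + 1. De la ecuación de la posición x(t) = 2·t^4 + 2·t^3 - 5·t^2 + 3·t + 1, sustituimos t = 3 para obtener x = 181.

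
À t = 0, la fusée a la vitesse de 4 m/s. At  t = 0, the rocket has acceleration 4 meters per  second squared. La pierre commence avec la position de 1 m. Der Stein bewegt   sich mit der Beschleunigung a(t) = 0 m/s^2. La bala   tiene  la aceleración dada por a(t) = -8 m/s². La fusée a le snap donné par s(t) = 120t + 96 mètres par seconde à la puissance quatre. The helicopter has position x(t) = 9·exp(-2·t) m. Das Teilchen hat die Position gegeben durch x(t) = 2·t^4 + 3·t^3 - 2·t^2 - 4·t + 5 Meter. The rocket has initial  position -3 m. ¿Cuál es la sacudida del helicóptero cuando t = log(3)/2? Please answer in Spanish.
Para resolver esto, necesitamos tomar 3 derivadas de nuestra ecuación de la posición x(t) = 9·exp(-2·t). Tomando d/dt de x(t), encontramos v(t) = -18·exp(-2·t). La derivada de la velocidad da la aceleración: a(t) = 36·exp(-2·t). Tomando d/dt de a(t), encontramos j(t) = -72·exp(-2·t). Usando j(t) = -72·exp(-2·t) y sustituyendo t = log(3)/2, encontramos j = -24.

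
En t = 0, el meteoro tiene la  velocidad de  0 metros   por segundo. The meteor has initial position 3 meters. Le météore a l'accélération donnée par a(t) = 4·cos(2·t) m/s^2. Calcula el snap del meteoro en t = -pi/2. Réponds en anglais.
We must differentiate our acceleration equation a(t) = 4·cos(2·t) 2 times. Taking d/dt of a(t), we find j(t) = -8·sin(2·t). The derivative of jerk gives snap: s(t) = -16·cos(2·t). We have snap s(t) = -16·cos(2·t). Substituting t = -pi/2: s(-pi/2) = 16.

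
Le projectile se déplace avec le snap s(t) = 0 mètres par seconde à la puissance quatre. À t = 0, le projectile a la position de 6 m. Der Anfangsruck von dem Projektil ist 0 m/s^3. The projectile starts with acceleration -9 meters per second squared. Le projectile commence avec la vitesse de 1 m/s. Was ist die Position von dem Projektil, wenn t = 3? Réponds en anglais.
Starting from snap s(t) = 0, we take 4 antiderivatives. Taking ∫s(t)dt and applying j(0) = 0, we find j(t) = 0. The integral of jerk, with a(0) = -9, gives acceleration: a(t) = -9. The antiderivative of acceleration is velocity. Using v(0) = 1, we get v(t) = 1 - 9·t. Taking ∫v(t)dt and applying x(0) = 6, we find x(t) = -9·t^2/2 + t + 6. Using x(t) = -9·t^2/2 + t + 6 and substituting t = 3, we find x = -63/2.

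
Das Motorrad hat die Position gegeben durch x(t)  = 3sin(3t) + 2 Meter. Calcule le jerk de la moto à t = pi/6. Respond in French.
Pour résoudre ceci, nous devons prendre 3 dérivées de notre équation de la position x(t) = 3·sin(3·t) + 2. La dérivée de la position donne la vitesse: v(t) = 9·cos(3·t). En prenant d/dt de v(t), nous trouvons a(t) = -27·sin(3·t). En prenant d/dt de a(t), nous trouvons j(t) = -81·cos(3·t). De l'équation du jerk j(t) = -81·cos(3·t), nous substituons t = pi/6 pour obtenir j = 0.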